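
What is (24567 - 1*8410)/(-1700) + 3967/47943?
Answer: -767871151/81503100 ≈ -9.4214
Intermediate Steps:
(24567 - 1*8410)/(-1700) + 3967/47943 = (24567 - 8410)*(-1/1700) + 3967*(1/47943) = 16157*(-1/1700) + 3967/47943 = -16157/1700 + 3967/47943 = -767871151/81503100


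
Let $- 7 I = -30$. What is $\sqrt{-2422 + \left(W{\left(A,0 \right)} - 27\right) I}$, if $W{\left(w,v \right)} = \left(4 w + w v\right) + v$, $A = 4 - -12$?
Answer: $\frac{2 i \sqrt{27727}}{7} \approx 47.576 i$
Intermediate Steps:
$I = \frac{30}{7}$ ($I = \left(- \frac{1}{7}\right) \left(-30\right) = \frac{30}{7} \approx 4.2857$)
$A = 16$ ($A = 4 + 12 = 16$)
$W{\left(w,v \right)} = v + 4 w + v w$ ($W{\left(w,v \right)} = \left(4 w + v w\right) + v = v + 4 w + v w$)
$\sqrt{-2422 + \left(W{\left(A,0 \right)} - 27\right) I} = \sqrt{-2422 + \left(\left(0 + 4 \cdot 16 + 0 \cdot 16\right) - 27\right) \frac{30}{7}} = \sqrt{-2422 + \left(\left(0 + 64 + 0\right) - 27\right) \frac{30}{7}} = \sqrt{-2422 + \left(64 - 27\right) \frac{30}{7}} = \sqrt{-2422 + 37 \cdot \frac{30}{7}} = \sqrt{-2422 + \frac{1110}{7}} = \sqrt{- \frac{15844}{7}} = \frac{2 i \sqrt{27727}}{7}$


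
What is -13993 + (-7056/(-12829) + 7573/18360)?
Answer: -3295690674743/235540440 ≈ -13992.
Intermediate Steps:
-13993 + (-7056/(-12829) + 7573/18360) = -13993 + (-7056*(-1/12829) + 7573*(1/18360)) = -13993 + (7056/12829 + 7573/18360) = -13993 + 226702177/235540440 = -3295690674743/235540440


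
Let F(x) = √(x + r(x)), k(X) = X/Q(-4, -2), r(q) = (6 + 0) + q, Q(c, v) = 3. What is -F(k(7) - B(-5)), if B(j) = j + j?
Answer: -2*√69/3 ≈ -5.5378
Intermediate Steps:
B(j) = 2*j
r(q) = 6 + q
k(X) = X/3
F(x) = √(6 + 2*x) (F(x) = √(x + (6 + x)) = √(6 + 2*x))
-F(k(7) - B(-5)) = -√(6 + 2*((⅓)*7 - 2*(-5))) = -√(6 + 2*(7/3 - 1*(-10))) = -√(6 + 2*(7/3 + 10)) = -√(6 + 2*(37/3)) = -√(6 + 74/3) = -√(92/3) = -2*√69/3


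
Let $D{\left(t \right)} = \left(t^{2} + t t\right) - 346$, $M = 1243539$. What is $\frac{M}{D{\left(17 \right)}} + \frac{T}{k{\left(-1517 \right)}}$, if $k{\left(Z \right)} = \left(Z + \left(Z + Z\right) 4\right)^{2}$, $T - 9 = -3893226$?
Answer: $\frac{77266749712369}{14415274296} \approx 5360.1$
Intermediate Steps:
$T = -3893217$ ($T = 9 - 3893226 = -3893217$)
$D{\left(t \right)} = -346 + 2 t^{2}$ ($D{\left(t \right)} = \left(t^{2} + t^{2}\right) - 346 = 2 t^{2} - 346 = -346 + 2 t^{2}$)
$k{\left(Z \right)} = 81 Z^{2}$ ($k{\left(Z \right)} = \left(Z + 2 Z 4\right)^{2} = \left(Z + 8 Z\right)^{2} = \left(9 Z\right)^{2} = 81 Z^{2}$)
$\frac{M}{D{\left(17 \right)}} + \frac{T}{k{\left(-1517 \right)}} = \frac{1243539}{-346 + 2 \cdot 17^{2}} - \frac{3893217}{81 \left(-1517\right)^{2}} = \frac{1243539}{-346 + 2 \cdot 289} - \frac{3893217}{81 \cdot 2301289} = \frac{1243539}{-346 + 578} - \frac{3893217}{186404409} = \frac{1243539}{232} - \frac{1297739}{62134803} = \frac{77266749712369}{14415274296}$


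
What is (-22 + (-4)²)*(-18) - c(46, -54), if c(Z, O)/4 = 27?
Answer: 0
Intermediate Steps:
c(Z, O) = 108 (c(Z, O) = 4*27 = 108)
(-22 + (-4)²)*(-18) - c(46, -54) = (-22 + (-4)²)*(-18) - 1*108 = (-22 + 16)*(-18) - 108 = -6*(-18) - 108 = 108 - 108 = 0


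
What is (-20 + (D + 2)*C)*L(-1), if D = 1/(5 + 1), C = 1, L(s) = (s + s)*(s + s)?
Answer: -214/3 ≈ -71.333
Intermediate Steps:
L(s) = 4*s² (L(s) = (2*s)*(2*s) = 4*s²)
D = ⅙ (D = 1/6 = ⅙ ≈ 0.16667)
(-20 + (D + 2)*C)*L(-1) = (-20 + (⅙ + 2)*1)*(4*(-1)²) = (-20 + (13/6)*1)*(4*1) = (-20 + 13/6)*4 = -107/6*4 = -214/3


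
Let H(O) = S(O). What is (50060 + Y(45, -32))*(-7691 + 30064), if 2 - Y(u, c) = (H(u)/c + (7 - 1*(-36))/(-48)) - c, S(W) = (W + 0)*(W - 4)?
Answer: 107580592873/96 ≈ 1.1206e+9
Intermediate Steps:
S(W) = W*(-4 + W)
H(O) = O*(-4 + O)
Y(u, c) = 139/48 + c - u*(-4 + u)/c (Y(u, c) = 2 - (((u*(-4 + u))/c + (7 - 1*(-36))/(-48)) - c) = 2 - ((u*(-4 + u)/c + (7 + 36)*(-1/48)) - c) = 2 - ((u*(-4 + u)/c + 43*(-1/48)) - c) = 2 - ((u*(-4 + u)/c - 43/48) - c) = 2 - ((-43/48 + u*(-4 + u)/c) - c) = 2 - (-43/48 - c + u*(-4 + u)/c) = 2 + (43/48 + c - u*(-4 + u)/c) = 139/48 + c - u*(-4 + u)/c)
(50060 + Y(45, -32))*(-7691 + 30064) = (50060 + (-1*45*(-4 + 45) + (1/48)*(-32)*(139 + 48*(-32)))/(-32))*(-7691 + 30064) = (50060 - (-1*45*41 + (1/48)*(-32)*(139 - 1536))/32)*22373 = (50060 - (-1845 + (1/48)*(-32)*(-1397))/32)*22373 = (50060 - (-1845 + 2794/3)/32)*22373 = (50060 - 1/32*(-2741/3))*22373 = (50060 + 2741/96)*22373 = (4808501/96)*22373 = 107580592873/96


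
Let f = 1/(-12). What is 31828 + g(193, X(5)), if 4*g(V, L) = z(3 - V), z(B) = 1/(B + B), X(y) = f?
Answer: 48378559/1520 ≈ 31828.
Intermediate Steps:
f = -1/12 ≈ -0.083333
X(y) = -1/12
z(B) = 1/(2*B)
g(V, L) = 1/(8*(3 - V)) (g(V, L) = (1/(2*(3 - V)))/4 = 1/(8*(3 - V)))
31828 + g(193, X(5)) = 31828 - 1/(-24 + 8*193) = 31828 - 1/(-24 + 1544) = 31828 - 1/1520 = 48378559/1520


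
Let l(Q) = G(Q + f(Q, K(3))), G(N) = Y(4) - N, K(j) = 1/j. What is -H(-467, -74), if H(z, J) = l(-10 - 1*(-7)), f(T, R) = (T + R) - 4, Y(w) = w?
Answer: -41/3 ≈ -13.667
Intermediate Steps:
f(T, R) = -4 + R + T (f(T, R) = (R + T) - 4 = -4 + R + T)
G(N) = 4 - N
l(Q) = 23/3 - 2*Q (l(Q) = 4 - (Q + (-4 + 1/3 + Q)) = 4 - (Q + (-4 + ⅓ + Q)) = 4 - (Q + (-11/3 + Q)) = 4 - (-11/3 + 2*Q) = 4 + (11/3 - 2*Q) = 23/3 - 2*Q)
H(z, J) = 41/3 (H(z, J) = 23/3 - 2*(-10 - 1*(-7)) = 23/3 - 2*(-10 + 7) = 23/3 - 2*(-3) = 23/3 + 6 = 41/3)
-H(-467, -74) = -1*41/3 = -41/3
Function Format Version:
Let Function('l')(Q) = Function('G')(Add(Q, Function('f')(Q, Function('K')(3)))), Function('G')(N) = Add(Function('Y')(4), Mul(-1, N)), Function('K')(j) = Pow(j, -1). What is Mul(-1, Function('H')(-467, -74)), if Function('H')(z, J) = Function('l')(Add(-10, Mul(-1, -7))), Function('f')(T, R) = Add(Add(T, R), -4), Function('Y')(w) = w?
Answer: Rational(-41, 3) ≈ -13.667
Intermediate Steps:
Function('f')(T, R) = Add(-4, R, T) (Function('f')(T, R) = Add(Add(R, T), -4) = Add(-4, R, T))
Function('G')(N) = Add(4, Mul(-1, N))
Function('l')(Q) = Add(Rational(23, 3), Mul(-2, Q)) (Function('l')(Q) = Add(4, Mul(-1, Add(Q, Add(-4, Pow(3, -1), Q)))) = Add(4, Mul(-1, Add(Q, Add(-4, Rational(1, 3), Q)))) = Add(4, Mul(-1, Add(Q, Add(Rational(-11, 3), Q)))) = Add(4, Mul(-1, Add(Rational(-11, 3), Mul(2, Q)))) = Add(4, Add(Rational(11, 3), Mul(-2, Q))) = Add(Rational(23, 3), Mul(-2, Q)))
Function('H')(z, J) = Rational(41, 3) (Function('H')(z, J) = Add(Rational(23, 3), Mul(-2, Add(-10, Mul(-1, -7)))) = Add(Rational(23, 3), Mul(-2, Add(-10, 7))) = Add(Rational(23, 3), Mul(-2, -3)) = Add(Rational(23, 3), 6) = Rational(41, 3))
Mul(-1, Function('H')(-467, -74)) = Mul(-1, Rational(41, 3)) = Rational(-41, 3)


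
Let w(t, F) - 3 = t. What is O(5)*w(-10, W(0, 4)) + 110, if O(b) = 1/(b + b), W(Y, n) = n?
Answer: 1093/10 ≈ 109.30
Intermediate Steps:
w(t, F) = 3 + t
O(b) = 1/(2*b)
O(5)*w(-10, W(0, 4)) + 110 = ((1/2)/5)*(3 - 10) + 110 = ((1/2)*(1/5))*(-7) + 110 = (1/10)*(-7) + 110 = -7/10 + 110 = 1093/10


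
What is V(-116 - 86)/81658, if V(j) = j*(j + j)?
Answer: 40804/40829 ≈ 0.99939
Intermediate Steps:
V(j) = 2*j² (V(j) = j*(2*j) = 2*j²)
V(-116 - 86)/81658 = (2*(-116 - 86)²)/81658 = (2*(-202)²)*(1/81658) = (2*40804)*(1/81658) = 81608*(1/81658) = 40804/40829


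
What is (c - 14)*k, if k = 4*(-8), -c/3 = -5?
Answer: -32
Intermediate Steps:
c = 15 (c = -3*(-5) = 15)
k = -32
(c - 14)*k = (15 - 14)*(-32) = 1*(-32) = -32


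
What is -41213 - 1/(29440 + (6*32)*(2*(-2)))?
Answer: -1181659137/28672 ≈ -41213.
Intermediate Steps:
-41213 - 1/(29440 + (6*32)*(2*(-2))) = -41213 - 1/(29440 + 192*(-4)) = -41213 - 1/(29440 - 768) = -41213 - 1/28672 = -1181659137/28672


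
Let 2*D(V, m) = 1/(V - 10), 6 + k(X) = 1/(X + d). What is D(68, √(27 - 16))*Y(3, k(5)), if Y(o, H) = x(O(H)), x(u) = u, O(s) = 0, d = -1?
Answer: 0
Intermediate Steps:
k(X) = -6 + 1/(-1 + X) (k(X) = -6 + 1/(X - 1) = -6 + 1/(-1 + X))
Y(o, H) = 0
D(V, m) = 1/(2*(-10 + V)) (D(V, m) = 1/(2*(V - 10)) = 1/(2*(-10 + V)))
D(68, √(27 - 16))*Y(3, k(5)) = (1/(2*(-10 + 68)))*0 = ((½)/58)*0 = ((½)*(1/58))*0 = (1/116)*0 = 0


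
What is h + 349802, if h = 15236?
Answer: 365038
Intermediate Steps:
h + 349802 = 15236 + 349802 = 365038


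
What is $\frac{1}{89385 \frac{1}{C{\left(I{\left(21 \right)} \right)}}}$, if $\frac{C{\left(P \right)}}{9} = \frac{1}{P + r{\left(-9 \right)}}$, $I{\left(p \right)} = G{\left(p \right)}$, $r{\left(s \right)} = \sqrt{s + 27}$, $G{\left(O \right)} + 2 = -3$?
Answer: $- \frac{3}{41713} - \frac{9 \sqrt{2}}{208565} \approx -0.00013295$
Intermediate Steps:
$G{\left(O \right)} = -5$ ($G{\left(O \right)} = -2 - 3 = -5$)
$r{\left(s \right)} = \sqrt{27 + s}$
$I{\left(p \right)} = -5$
$C{\left(P \right)} = \frac{9}{P + 3 \sqrt{2}}$ ($C{\left(P \right)} = \frac{9}{P + \sqrt{27 - 9}} = \frac{9}{P + \sqrt{18}} = \frac{9}{P + 3 \sqrt{2}}$)
$\frac{1}{89385 \frac{1}{C{\left(I{\left(21 \right)} \right)}}} = \frac{1}{89385 \frac{1}{9 \frac{1}{-5 + 3 \sqrt{2}}}} = \frac{1}{89385 \left(- \frac{5}{9} + \frac{\sqrt{2}}{3}\right)} = \frac{1}{- \frac{148975}{3} + 29795 \sqrt{2}}$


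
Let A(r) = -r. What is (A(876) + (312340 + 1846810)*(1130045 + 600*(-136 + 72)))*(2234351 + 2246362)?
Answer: 10561153906955043162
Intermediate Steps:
(A(876) + (312340 + 1846810)*(1130045 + 600*(-136 + 72)))*(2234351 + 2246362) = (-1*876 + (312340 + 1846810)*(1130045 + 600*(-136 + 72)))*(2234351 + 2246362) = (-876 + 2159150*(1130045 + 600*(-64)))*4480713 = (-876 + 2159150*(1130045 - 38400))*4480713 = (-876 + 2159150*1091645)*4480713 = (-876 + 2357025301750)*4480713 = 2357025300874*4480713 = 10561153906955043162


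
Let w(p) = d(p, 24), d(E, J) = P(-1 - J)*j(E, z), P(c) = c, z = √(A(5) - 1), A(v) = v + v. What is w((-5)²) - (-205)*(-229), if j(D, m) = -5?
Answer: -46820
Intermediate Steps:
A(v) = 2*v
z = 3 (z = √(2*5 - 1) = √(10 - 1) = √9 = 3)
d(E, J) = 5 + 5*J (d(E, J) = (-1 - J)*(-5) = 5 + 5*J)
w(p) = 125 (w(p) = 5 + 5*24 = 5 + 120 = 125)
w((-5)²) - (-205)*(-229) = 125 - (-205)*(-229) = 125 - 1*46945 = 125 - 46945 = -46820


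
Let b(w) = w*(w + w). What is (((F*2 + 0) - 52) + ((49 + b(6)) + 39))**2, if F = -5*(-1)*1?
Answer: 13924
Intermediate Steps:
b(w) = 2*w**2 (b(w) = w*(2*w) = 2*w**2)
F = 5 (F = 5*1 = 5)
(((F*2 + 0) - 52) + ((49 + b(6)) + 39))**2 = (((5*2 + 0) - 52) + ((49 + 2*6**2) + 39))**2 = (((10 + 0) - 52) + ((49 + 2*36) + 39))**2 = ((10 - 52) + ((49 + 72) + 39))**2 = (-42 + (121 + 39))**2 = (-42 + 160)**2 = 118**2 = 13924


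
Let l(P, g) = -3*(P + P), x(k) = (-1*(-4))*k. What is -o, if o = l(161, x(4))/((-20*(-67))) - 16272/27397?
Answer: 24134991/18355990 ≈ 1.3148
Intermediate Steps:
x(k) = 4*k
l(P, g) = -6*P
o = -24134991/18355990 (o = (-6*161)/((-20*(-67))) - 16272/27397 = -966/1340 - 16272*1/27397 = -966*1/1340 - 16272/27397 = -483/670 - 16272/27397 = -24134991/18355990 ≈ -1.3148)
-o = -1*(-24134991/18355990) = 24134991/18355990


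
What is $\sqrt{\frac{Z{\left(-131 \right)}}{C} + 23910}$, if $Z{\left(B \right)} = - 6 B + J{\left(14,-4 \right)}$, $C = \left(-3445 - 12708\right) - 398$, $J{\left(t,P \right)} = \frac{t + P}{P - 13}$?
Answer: $\frac{\sqrt{210320945193534}}{93789} \approx 154.63$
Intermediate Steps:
$J{\left(t,P \right)} = \frac{P + t}{-13 + P}$
$C = -16551$ ($C = -16153 - 398 = -16551$)
$Z{\left(B \right)} = - \frac{10}{17} - 6 B$ ($Z{\left(B \right)} = - 6 B + \frac{-4 + 14}{-13 - 4} = - 6 B + \frac{1}{-17} \cdot 10 = - 6 B - \frac{10}{17} = - \frac{10}{17} - 6 B$)
$\sqrt{\frac{Z{\left(-131 \right)}}{C} + 23910} = \sqrt{\frac{- \frac{10}{17} - -786}{-16551} + 23910} = \sqrt{\left(- \frac{10}{17} + 786\right) \left(- \frac{1}{16551}\right) + 23910} = \sqrt{\frac{13352}{17} \left(- \frac{1}{16551}\right) + 23910} = \sqrt{- \frac{13352}{281367} + 23910} = \sqrt{\frac{6727471618}{281367}} = \frac{\sqrt{210320945193534}}{93789}$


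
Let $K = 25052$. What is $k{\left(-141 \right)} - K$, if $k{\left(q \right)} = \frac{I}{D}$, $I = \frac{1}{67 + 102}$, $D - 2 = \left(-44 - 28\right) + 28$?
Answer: $- \frac{177819097}{7098} \approx -25052.0$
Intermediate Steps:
$D = -42$ ($D = 2 + \left(\left(-44 - 28\right) + 28\right) = 2 + \left(-72 + 28\right) = 2 - 44 = -42$)
$I = \frac{1}{169} \approx 0.0059172$
$k{\left(q \right)} = - \frac{1}{7098}$ ($k{\left(q \right)} = \frac{1}{169 \left(-42\right)} = \frac{1}{169} \left(- \frac{1}{42}\right) = - \frac{1}{7098}$)
$k{\left(-141 \right)} - K = - \frac{1}{7098} - 25052 = - \frac{177819097}{7098}$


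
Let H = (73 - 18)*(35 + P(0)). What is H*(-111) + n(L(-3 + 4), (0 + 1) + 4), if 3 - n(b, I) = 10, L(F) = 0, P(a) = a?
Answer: -213682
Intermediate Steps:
H = 1925 (H = (73 - 18)*(35 + 0) = 55*35 = 1925)
n(b, I) = -7 (n(b, I) = 3 - 1*10 = 3 - 10 = -7)
H*(-111) + n(L(-3 + 4), (0 + 1) + 4) = 1925*(-111) - 7 = -213675 - 7 = -213682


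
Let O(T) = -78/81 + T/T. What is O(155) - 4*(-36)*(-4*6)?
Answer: -93311/27 ≈ -3456.0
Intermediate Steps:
O(T) = 1/27 (O(T) = -78*1/81 + 1 = -26/27 + 1 = 1/27)
O(155) - 4*(-36)*(-4*6) = 1/27 - 4*(-36)*(-4*6) = 1/27 - (-144)*(-24) = 1/27 - 1*3456 = 1/27 - 3456 = -93311/27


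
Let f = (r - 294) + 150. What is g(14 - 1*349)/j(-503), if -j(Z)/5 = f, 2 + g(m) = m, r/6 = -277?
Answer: -337/9030 ≈ -0.037320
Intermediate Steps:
r = -1662 (r = 6*(-277) = -1662)
g(m) = -2 + m
f = -1806 (f = (-1662 - 294) + 150 = -1956 + 150 = -1806)
j(Z) = 9030 (j(Z) = -5*(-1806) = 9030)
g(14 - 1*349)/j(-503) = (-2 + (14 - 1*349))/9030 = (-2 + (14 - 349))*(1/9030) = (-2 - 335)*(1/9030) = -337*1/9030 = -337/9030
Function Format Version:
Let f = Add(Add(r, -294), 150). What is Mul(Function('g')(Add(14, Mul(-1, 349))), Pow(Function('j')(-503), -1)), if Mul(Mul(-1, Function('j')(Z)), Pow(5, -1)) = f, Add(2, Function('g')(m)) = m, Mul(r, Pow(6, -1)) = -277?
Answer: Rational(-337, 9030) ≈ -0.037320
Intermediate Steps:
r = -1662 (r = Mul(6, -277) = -1662)
Function('g')(m) = Add(-2, m)
f = -1806 (f = Add(Add(-1662, -294), 150) = Add(-1956, 150) = -1806)
Function('j')(Z) = 9030 (Function('j')(Z) = Mul(-5, -1806) = 9030)
Mul(Function('g')(Add(14, Mul(-1, 349))), Pow(Function('j')(-503), -1)) = Mul(Add(-2, Add(14, Mul(-1, 349))), Pow(9030, -1)) = Mul(Add(-2, Add(14, -349)), Rational(1, 9030)) = Mul(Add(-2, -335), Rational(1, 9030)) = Mul(-337, Rational(1, 9030)) = Rational(-337, 9030)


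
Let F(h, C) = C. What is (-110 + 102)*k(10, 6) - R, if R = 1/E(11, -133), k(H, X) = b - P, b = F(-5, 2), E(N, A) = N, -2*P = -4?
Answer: -1/11 ≈ -0.090909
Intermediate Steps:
P = 2 (P = -½*(-4) = 2)
b = 2
k(H, X) = 0 (k(H, X) = 2 - 1*2 = 2 - 2 = 0)
R = 1/11 ≈ 0.090909
(-110 + 102)*k(10, 6) - R = (-110 + 102)*0 - 1*1/11 = -8*0 - 1/11 = 0 - 1/11 = -1/11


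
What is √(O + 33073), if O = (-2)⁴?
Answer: √33089 ≈ 181.90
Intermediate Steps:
O = 16
√(O + 33073) = √(16 + 33073) = √33089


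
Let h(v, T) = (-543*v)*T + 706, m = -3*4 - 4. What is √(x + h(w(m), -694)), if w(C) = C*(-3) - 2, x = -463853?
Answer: √16871585 ≈ 4107.5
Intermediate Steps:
m = -16 (m = -12 - 4 = -16)
w(C) = -2 - 3*C (w(C) = -3*C - 2 = -2 - 3*C)
h(v, T) = 706 - 543*T*v (h(v, T) = -543*T*v + 706 = 706 - 543*T*v)
√(x + h(w(m), -694)) = √(-463853 + (706 - 543*(-694)*(-2 - 3*(-16)))) = √(-463853 + (706 - 543*(-694)*(-2 + 48))) = √(-463853 + (706 - 543*(-694)*46)) = √(-463853 + (706 + 17334732)) = √(-463853 + 17335438) = √16871585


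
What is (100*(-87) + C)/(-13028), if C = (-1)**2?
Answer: 8699/13028 ≈ 0.66772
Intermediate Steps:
C = 1
(100*(-87) + C)/(-13028) = (100*(-87) + 1)/(-13028) = (-8700 + 1)*(-1/13028) = -8699*(-1/13028) = 8699/13028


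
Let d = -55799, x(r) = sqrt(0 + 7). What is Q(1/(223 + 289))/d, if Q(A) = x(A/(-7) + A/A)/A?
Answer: -512*sqrt(7)/55799 ≈ -0.024277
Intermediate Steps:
x(r) = sqrt(7)
Q(A) = sqrt(7)/A
Q(1/(223 + 289))/d = (sqrt(7)/(1/(223 + 289)))/(-55799) = (sqrt(7)/(1/512))*(-1/55799) = (sqrt(7)*512)*(-1/55799) = (512*sqrt(7))*(-1/55799) = -512*sqrt(7)/55799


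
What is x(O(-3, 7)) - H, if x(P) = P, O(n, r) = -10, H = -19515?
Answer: 19505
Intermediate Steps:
x(O(-3, 7)) - H = -10 - 1*(-19515) = -10 + 19515 = 19505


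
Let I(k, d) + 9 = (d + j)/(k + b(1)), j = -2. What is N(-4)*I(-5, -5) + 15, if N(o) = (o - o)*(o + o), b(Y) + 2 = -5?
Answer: 15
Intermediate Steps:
b(Y) = -7 (b(Y) = -2 - 5 = -7)
N(o) = 0 (N(o) = 0*(2*o) = 0)
I(k, d) = -9 + (-2 + d)/(-7 + k) (I(k, d) = -9 + (d - 2)/(k - 7) = -9 + (-2 + d)/(-7 + k))
N(-4)*I(-5, -5) + 15 = 0*((61 - 5 - 9*(-5))/(-7 - 5)) + 15 = 0*((61 - 5 + 45)/(-12)) + 15 = 0*(-1/12*101) + 15 = 0*(-101/12) + 15 = 0 + 15 = 15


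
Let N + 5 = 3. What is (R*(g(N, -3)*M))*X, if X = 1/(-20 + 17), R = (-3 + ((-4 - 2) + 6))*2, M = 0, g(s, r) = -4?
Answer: 0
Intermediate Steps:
N = -2 (N = -5 + 3 = -2)
R = -6 (R = (-3 + (-6 + 6))*2 = (-3 + 0)*2 = -3*2 = -6)
X = -⅓ (X = 1/(-3) = -⅓ ≈ -0.33333)
(R*(g(N, -3)*M))*X = -(-24)*0*(-⅓) = -6*0*(-⅓) = 0*(-⅓) = 0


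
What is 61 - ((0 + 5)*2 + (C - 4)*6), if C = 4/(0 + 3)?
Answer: 67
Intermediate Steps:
C = 4/3 ≈ 1.3333
61 - ((0 + 5)*2 + (C - 4)*6) = 61 - ((0 + 5)*2 + (4/3 - 4)*6) = 61 - (5*2 - 8/3*6) = 61 - (10 - 16) = 61 - 1*(-6) = 61 + 6 = 67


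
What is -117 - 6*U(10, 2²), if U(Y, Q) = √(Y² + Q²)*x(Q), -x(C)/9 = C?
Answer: -117 + 432*√29 ≈ 2209.4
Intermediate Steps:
x(C) = -9*C
U(Y, Q) = -9*Q*√(Q² + Y²) (U(Y, Q) = √(Y² + Q²)*(-9*Q) = √(Q² + Y²)*(-9*Q) = -9*Q*√(Q² + Y²))
-117 - 6*U(10, 2²) = -117 - (-54)*2²*√((2²)² + 10²) = -117 - (-54)*4*√(4² + 100) = -117 - (-54)*4*√(16 + 100) = -117 - (-54)*4*√116 = -117 - (-54)*4*2*√29 = -117 - (-432)*√29 = -117 + 432*√29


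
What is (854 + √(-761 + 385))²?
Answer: 728940 + 3416*I*√94 ≈ 7.2894e+5 + 33119.0*I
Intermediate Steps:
(854 + √(-761 + 385))² = (854 + √(-376))² = (854 + 2*I*√94)²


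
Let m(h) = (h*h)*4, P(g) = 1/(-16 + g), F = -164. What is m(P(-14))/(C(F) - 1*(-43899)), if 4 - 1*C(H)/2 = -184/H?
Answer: 41/405021375 ≈ 1.0123e-7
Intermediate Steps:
C(H) = 8 + 368/H (C(H) = 8 - (-368)/H = 8 + 368/H)
m(h) = 4*h² (m(h) = h²*4 = 4*h²)
m(P(-14))/(C(F) - 1*(-43899)) = (4*(1/(-16 - 14))²)/((8 + 368/(-164)) - 1*(-43899)) = (4*(1/(-30))²)/((8 + 368*(-1/164)) + 43899) = (4*(-1/30)²)/((8 - 92/41) + 43899) = (4*(1/900))/(236/41 + 43899) = 1/(225*(1800095/41)) = (1/225)*(41/1800095) = 41/405021375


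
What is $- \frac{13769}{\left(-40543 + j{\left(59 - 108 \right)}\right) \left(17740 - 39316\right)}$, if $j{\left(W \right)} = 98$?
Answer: $- \frac{13769}{872641320} \approx -1.5779 \cdot 10^{-5}$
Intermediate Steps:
$- \frac{13769}{\left(-40543 + j{\left(59 - 108 \right)}\right) \left(17740 - 39316\right)} = - \frac{13769}{\left(-40543 + 98\right) \left(17740 - 39316\right)} = - \frac{13769}{\left(-40445\right) \left(-21576\right)} = - \frac{13769}{872641320}$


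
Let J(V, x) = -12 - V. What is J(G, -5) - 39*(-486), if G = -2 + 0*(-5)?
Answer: 18944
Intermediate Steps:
G = -2 (G = -2 + 0 = -2)
J(G, -5) - 39*(-486) = (-12 - 1*(-2)) - 39*(-486) = (-12 + 2) + 18954 = -10 + 18954 = 18944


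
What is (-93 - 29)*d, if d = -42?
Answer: 5124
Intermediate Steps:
(-93 - 29)*d = (-93 - 29)*(-42) = -122*(-42) = 5124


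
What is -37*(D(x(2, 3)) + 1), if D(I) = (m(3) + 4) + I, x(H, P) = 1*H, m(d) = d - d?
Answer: -259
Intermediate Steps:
m(d) = 0
x(H, P) = H
D(I) = 4 + I (D(I) = (0 + 4) + I = 4 + I)
-37*(D(x(2, 3)) + 1) = -37*((4 + 2) + 1) = -37*(6 + 1) = -37*7 = -259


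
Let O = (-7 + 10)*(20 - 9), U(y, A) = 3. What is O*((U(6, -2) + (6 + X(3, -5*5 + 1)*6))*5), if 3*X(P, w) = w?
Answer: -6435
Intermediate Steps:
X(P, w) = w/3
O = 33 (O = 3*11 = 33)
O*((U(6, -2) + (6 + X(3, -5*5 + 1)*6))*5) = 33*((3 + (6 + ((-5*5 + 1)/3)*6))*5) = 33*((3 + (6 + ((-25 + 1)/3)*6))*5) = 33*((3 + (6 + ((1/3)*(-24))*6))*5) = 33*((3 + (6 - 8*6))*5) = 33*((3 + (6 - 48))*5) = 33*((3 - 42)*5) = 33*(-39*5) = 33*(-195) = -6435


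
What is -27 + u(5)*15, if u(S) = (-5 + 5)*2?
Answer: -27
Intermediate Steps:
u(S) = 0 (u(S) = 0*2 = 0)
-27 + u(5)*15 = -27 + 0*15 = -27 + 0 = -27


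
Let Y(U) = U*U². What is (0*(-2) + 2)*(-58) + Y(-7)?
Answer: -459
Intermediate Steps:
Y(U) = U³
(0*(-2) + 2)*(-58) + Y(-7) = (0*(-2) + 2)*(-58) + (-7)³ = (0 + 2)*(-58) - 343 = 2*(-58) - 343 = -116 - 343 = -459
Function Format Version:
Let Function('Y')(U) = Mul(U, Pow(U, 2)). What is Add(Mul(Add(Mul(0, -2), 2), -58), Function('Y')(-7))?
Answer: -459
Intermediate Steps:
Function('Y')(U) = Pow(U, 3)
Add(Mul(Add(Mul(0, -2), 2), -58), Function('Y')(-7)) = Add(Mul(Add(Mul(0, -2), 2), -58), Pow(-7, 3)) = Add(Mul(Add(0, 2), -58), -343) = Add(Mul(2, -58), -343) = Add(-116, -343) = -459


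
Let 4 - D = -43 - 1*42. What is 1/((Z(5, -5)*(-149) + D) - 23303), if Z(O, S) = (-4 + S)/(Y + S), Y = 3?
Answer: -2/47769 ≈ -4.1868e-5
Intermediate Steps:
Z(O, S) = (-4 + S)/(3 + S)
D = 89 (D = 4 - (-43 - 1*42) = 4 - (-43 - 42) = 4 - 1*(-85) = 4 + 85 = 89)
1/((Z(5, -5)*(-149) + D) - 23303) = 1/((((-4 - 5)/(3 - 5))*(-149) + 89) - 23303) = 1/(((-9/(-2))*(-149) + 89) - 23303) = 1/((-1/2*(-9)*(-149) + 89) - 23303) = 1/(((9/2)*(-149) + 89) - 23303) = 1/((-1341/2 + 89) - 23303) = 1/(-1163/2 - 23303) = 1/(-47769/2) = -2/47769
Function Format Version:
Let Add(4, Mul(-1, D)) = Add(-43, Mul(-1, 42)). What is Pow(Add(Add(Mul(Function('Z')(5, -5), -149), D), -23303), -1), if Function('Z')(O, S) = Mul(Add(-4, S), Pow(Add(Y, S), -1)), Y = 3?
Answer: Rational(-2, 47769) ≈ -4.1868e-5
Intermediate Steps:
Function('Z')(O, S) = Mul(Pow(Add(3, S), -1), Add(-4, S)) (Function('Z')(O, S) = Mul(Add(-4, S), Pow(Add(3, S), -1)) = Mul(Pow(Add(3, S), -1), Add(-4, S)))
D = 89 (D = Add(4, Mul(-1, Add(-43, Mul(-1, 42)))) = Add(4, Mul(-1, Add(-43, -42))) = Add(4, Mul(-1, -85)) = Add(4, 85) = 89)
Pow(Add(Add(Mul(Function('Z')(5, -5), -149), D), -23303), -1) = Pow(Add(Add(Mul(Mul(Pow(Add(3, -5), -1), Add(-4, -5)), -149), 89), -23303), -1) = Pow(Add(Add(Mul(Mul(Pow(-2, -1), -9), -149), 89), -23303), -1) = Pow(Add(Add(Mul(Mul(Rational(-1, 2), -9), -149), 89), -23303), -1) = Pow(Add(Add(Mul(Rational(9, 2), -149), 89), -23303), -1) = Pow(Add(Add(Rational(-1341, 2), 89), -23303), -1) = Pow(Add(Rational(-1163, 2), -23303), -1) = Pow(Rational(-47769, 2), -1) = Rational(-2, 47769)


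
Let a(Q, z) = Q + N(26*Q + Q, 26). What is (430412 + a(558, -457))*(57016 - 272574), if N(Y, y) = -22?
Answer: -92894288984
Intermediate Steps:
a(Q, z) = -22 + Q (a(Q, z) = Q - 22 = -22 + Q)
(430412 + a(558, -457))*(57016 - 272574) = (430412 + (-22 + 558))*(57016 - 272574) = (430412 + 536)*(-215558) = 430948*(-215558) = -92894288984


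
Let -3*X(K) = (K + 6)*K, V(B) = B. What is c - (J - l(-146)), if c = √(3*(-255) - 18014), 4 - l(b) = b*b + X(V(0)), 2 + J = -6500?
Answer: -14810 + I*√18779 ≈ -14810.0 + 137.04*I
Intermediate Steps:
J = -6502 (J = -2 - 6500 = -6502)
X(K) = -K*(6 + K)/3 (X(K) = -(K + 6)*K/3 = -(6 + K)*K/3 = -K*(6 + K)/3)
l(b) = 4 - b² (l(b) = 4 - (b*b - ⅓*0*(6 + 0)) = 4 - (b² - ⅓*0*6) = 4 - (b² + 0) = 4 - b²)
c = I*√18779 (c = √(-765 - 18014) = √(-18779) = I*√18779 ≈ 137.04*I)
c - (J - l(-146)) = I*√18779 - (-6502 - (4 - 1*(-146)²)) = I*√18779 - (-6502 - (4 - 1*21316)) = I*√18779 - (-6502 - (4 - 21316)) = I*√18779 - (-6502 - 1*(-21312)) = I*√18779 - (-6502 + 21312) = I*√18779 - 1*14810 = I*√18779 - 14810 = -14810 + I*√18779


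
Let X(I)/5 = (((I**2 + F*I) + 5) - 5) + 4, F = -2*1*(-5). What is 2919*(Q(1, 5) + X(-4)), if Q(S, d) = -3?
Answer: -300657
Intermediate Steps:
F = 10 (F = -2*(-5) = 10)
X(I) = 20 + 5*I**2 + 50*I (X(I) = 5*((((I**2 + 10*I) + 5) - 5) + 4) = 5*(((5 + I**2 + 10*I) - 5) + 4) = 5*((I**2 + 10*I) + 4) = 5*(4 + I**2 + 10*I) = 20 + 5*I**2 + 50*I)
2919*(Q(1, 5) + X(-4)) = 2919*(-3 + (20 + 5*(-4)**2 + 50*(-4))) = 2919*(-3 + (20 + 5*16 - 200)) = 2919*(-3 + (20 + 80 - 200)) = 2919*(-3 - 100) = 2919*(-103) = -300657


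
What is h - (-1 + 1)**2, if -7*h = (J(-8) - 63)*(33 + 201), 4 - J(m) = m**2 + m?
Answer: 26910/7 ≈ 3844.3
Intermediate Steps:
J(m) = 4 - m - m**2 (J(m) = 4 - (m**2 + m) = 4 - (m + m**2) = 4 + (-m - m**2) = 4 - m - m**2)
h = 26910/7 (h = -((4 - 1*(-8) - 1*(-8)**2) - 63)*(33 + 201)/7 = -((4 + 8 - 1*64) - 63)*234/7 = -((4 + 8 - 64) - 63)*234/7 = -(-52 - 63)*234/7 = -(-115)*234/7 = -1/7*(-26910) = 26910/7 ≈ 3844.3)
h - (-1 + 1)**2 = 26910/7 - (-1 + 1)**2 = 26910/7 - 1*0**2 = 26910/7 - 1*0 = 26910/7 + 0 = 26910/7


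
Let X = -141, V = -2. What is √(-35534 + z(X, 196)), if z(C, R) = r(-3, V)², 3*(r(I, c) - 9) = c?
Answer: I*√319181/3 ≈ 188.32*I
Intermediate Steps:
r(I, c) = 9 + c/3
z(C, R) = 625/9 (z(C, R) = (9 + (⅓)*(-2))² = (9 - ⅔)² = (25/3)² = 625/9)
√(-35534 + z(X, 196)) = √(-35534 + 625/9) = √(-319181/9) = I*√319181/3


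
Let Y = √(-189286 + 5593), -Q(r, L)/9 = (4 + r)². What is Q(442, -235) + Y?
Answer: -1790244 + I*√183693 ≈ -1.7902e+6 + 428.59*I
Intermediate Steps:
Q(r, L) = -9*(4 + r)²
Y = I*√183693 (Y = √(-183693) = I*√183693 ≈ 428.59*I)
Q(442, -235) + Y = -9*(4 + 442)² + I*√183693 = -9*446² + I*√183693 = -9*198916 + I*√183693 = -1790244 + I*√183693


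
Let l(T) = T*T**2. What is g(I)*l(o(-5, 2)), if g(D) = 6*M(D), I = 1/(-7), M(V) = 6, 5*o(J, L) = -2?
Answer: -288/125 ≈ -2.3040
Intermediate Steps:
o(J, L) = -2/5 (o(J, L) = (1/5)*(-2) = -2/5)
l(T) = T**3
I = -1/7 ≈ -0.14286
g(D) = 36 (g(D) = 6*6 = 36)
g(I)*l(o(-5, 2)) = 36*(-2/5)**3 = 36*(-8/125) = -288/125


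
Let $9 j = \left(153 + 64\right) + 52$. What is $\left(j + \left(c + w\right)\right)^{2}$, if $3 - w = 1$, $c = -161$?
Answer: $\frac{1350244}{81} \approx 16670.0$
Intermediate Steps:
$w = 2$ ($w = 3 - 1 = 2$)
$j = \frac{269}{9}$ ($j = \frac{\left(153 + 64\right) + 52}{9} = \frac{217 + 52}{9} = \frac{1}{9} \cdot 269 = \frac{269}{9} \approx 29.889$)
$\left(j + \left(c + w\right)\right)^{2} = \left(\frac{269}{9} + \left(-161 + 2\right)\right)^{2} = \left(\frac{269}{9} - 159\right)^{2} = \left(- \frac{1162}{9}\right)^{2} = \frac{1350244}{81}$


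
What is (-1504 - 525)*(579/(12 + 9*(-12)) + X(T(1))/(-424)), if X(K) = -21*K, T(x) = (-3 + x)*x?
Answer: 21095513/1696 ≈ 12438.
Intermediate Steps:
T(x) = x*(-3 + x)
(-1504 - 525)*(579/(12 + 9*(-12)) + X(T(1))/(-424)) = (-1504 - 525)*(579/(12 + 9*(-12)) - 21*(-3 + 1)/(-424)) = -2029*(579/(12 - 108) - 21*(-2)*(-1/424)) = -2029*(579/(-96) - 21*(-2)*(-1/424)) = -2029*(579*(-1/96) + 42*(-1/424)) = -2029*(-193/32 - 21/212) = -2029*(-10397/1696) = 21095513/1696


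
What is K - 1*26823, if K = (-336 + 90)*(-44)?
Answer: -15999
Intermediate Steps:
K = 10824 (K = -246*(-44) = 10824)
K - 1*26823 = 10824 - 1*26823 = 10824 - 26823 = -15999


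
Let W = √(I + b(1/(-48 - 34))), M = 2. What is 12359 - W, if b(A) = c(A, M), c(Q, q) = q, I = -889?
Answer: 12359 - I*√887 ≈ 12359.0 - 29.783*I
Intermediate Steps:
b(A) = 2
W = I*√887 (W = √(-889 + 2) = √(-887) = I*√887 ≈ 29.783*I)
12359 - W = 12359 - I*√887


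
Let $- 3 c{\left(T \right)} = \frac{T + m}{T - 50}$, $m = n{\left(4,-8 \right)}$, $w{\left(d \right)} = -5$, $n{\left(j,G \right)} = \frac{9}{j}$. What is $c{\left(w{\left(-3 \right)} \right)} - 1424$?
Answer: $- \frac{85441}{60} \approx -1424.0$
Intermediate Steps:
$m = \frac{9}{4} \approx 2.25$
$c{\left(T \right)} = - \frac{\frac{9}{4} + T}{3 \left(-50 + T\right)}$ ($c{\left(T \right)} = - \frac{\left(T + \frac{9}{4}\right) \frac{1}{T - 50}}{3} = - \frac{\left(\frac{9}{4} + T\right) \frac{1}{-50 + T}}{3} = - \frac{\frac{1}{-50 + T} \left(\frac{9}{4} + T\right)}{3} = - \frac{\frac{9}{4} + T}{3 \left(-50 + T\right)}$)
$c{\left(w{\left(-3 \right)} \right)} - 1424 = \frac{-9 - -20}{12 \left(-50 - 5\right)} - 1424 = \frac{-9 + 20}{12 \left(-55\right)} - 1424 = \frac{1}{12} \left(- \frac{1}{55}\right) 11 - 1424 = - \frac{1}{60} - 1424 = - \frac{85441}{60}$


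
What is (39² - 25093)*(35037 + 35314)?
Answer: -1658313772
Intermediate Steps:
(39² - 25093)*(35037 + 35314) = (1521 - 25093)*70351 = -23572*70351 = -1658313772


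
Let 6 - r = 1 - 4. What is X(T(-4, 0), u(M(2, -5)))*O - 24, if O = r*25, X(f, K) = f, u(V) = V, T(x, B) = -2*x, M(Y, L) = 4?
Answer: 1776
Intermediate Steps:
r = 9 (r = 6 - (1 - 4) = 6 - 1*(-3) = 6 + 3 = 9)
O = 225 (O = 9*25 = 225)
X(T(-4, 0), u(M(2, -5)))*O - 24 = -2*(-4)*225 - 24 = 8*225 - 24 = 1800 - 24 = 1776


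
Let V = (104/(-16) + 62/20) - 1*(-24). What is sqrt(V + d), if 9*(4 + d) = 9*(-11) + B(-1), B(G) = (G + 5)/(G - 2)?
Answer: 4*sqrt(690)/45 ≈ 2.3349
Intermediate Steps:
B(G) = (5 + G)/(-2 + G)
d = -409/27 (d = -4 + (9*(-11) + (5 - 1)/(-2 - 1))/9 = -4 + (-99 + 4/(-3))/9 = -4 + (-99 - 1/3*4)/9 = -4 + (-99 - 4/3)/9 = -4 + (1/9)*(-301/3) = -4 - 301/27 = -409/27 ≈ -15.148)
V = 103/5 (V = (104*(-1/16) + 62*(1/20)) + 24 = (-13/2 + 31/10) + 24 = -17/5 + 24 = 103/5 ≈ 20.600)
sqrt(V + d) = sqrt(103/5 - 409/27) = sqrt(736/135) = 4*sqrt(690)/45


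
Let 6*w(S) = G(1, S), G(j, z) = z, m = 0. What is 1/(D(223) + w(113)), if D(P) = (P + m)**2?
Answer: 6/298487 ≈ 2.0101e-5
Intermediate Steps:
D(P) = P**2 (D(P) = (P + 0)**2 = P**2)
w(S) = S/6
1/(D(223) + w(113)) = 1/(223**2 + (1/6)*113) = 1/(49729 + 113/6) = 1/(298487/6) = 6/298487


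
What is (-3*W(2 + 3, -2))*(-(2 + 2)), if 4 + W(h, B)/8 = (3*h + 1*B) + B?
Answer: 672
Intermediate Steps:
W(h, B) = -32 + 16*B + 24*h (W(h, B) = -32 + 8*((3*h + 1*B) + B) = -32 + 8*((3*h + B) + B) = -32 + 8*((B + 3*h) + B) = -32 + 8*(2*B + 3*h) = -32 + (16*B + 24*h) = -32 + 16*B + 24*h)
(-3*W(2 + 3, -2))*(-(2 + 2)) = (-3*(-32 + 16*(-2) + 24*(2 + 3)))*(-(2 + 2)) = (-3*(-32 - 32 + 24*5))*(-1*4) = -3*(-32 - 32 + 120)*(-4) = -3*56*(-4) = -168*(-4) = 672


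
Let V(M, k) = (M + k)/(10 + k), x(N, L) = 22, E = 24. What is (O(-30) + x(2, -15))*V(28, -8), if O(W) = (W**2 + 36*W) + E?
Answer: -1340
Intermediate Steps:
V(M, k) = (M + k)/(10 + k)
O(W) = 24 + W**2 + 36*W (O(W) = (W**2 + 36*W) + 24 = 24 + W**2 + 36*W)
(O(-30) + x(2, -15))*V(28, -8) = ((24 + (-30)**2 + 36*(-30)) + 22)*((28 - 8)/(10 - 8)) = ((24 + 900 - 1080) + 22)*(20/2) = (-156 + 22)*((1/2)*20) = -134*10 = -1340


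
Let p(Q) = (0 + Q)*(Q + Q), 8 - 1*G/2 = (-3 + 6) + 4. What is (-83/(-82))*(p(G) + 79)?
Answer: 7221/82 ≈ 88.061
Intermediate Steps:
G = 2 (G = 16 - 2*((-3 + 6) + 4) = 16 - 2*(3 + 4) = 16 - 2*7 = 16 - 14 = 2)
p(Q) = 2*Q**2 (p(Q) = Q*(2*Q) = 2*Q**2)
(-83/(-82))*(p(G) + 79) = (-83/(-82))*(2*2**2 + 79) = (-83*(-1/82))*(2*4 + 79) = 83*(8 + 79)/82 = (83/82)*87 = 7221/82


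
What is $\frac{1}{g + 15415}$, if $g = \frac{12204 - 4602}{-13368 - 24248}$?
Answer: $\frac{18808}{289921519} \approx 6.4873 \cdot 10^{-5}$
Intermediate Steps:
$g = - \frac{3801}{18808}$ ($g = \frac{7602}{-37616} = 7602 \left(- \frac{1}{37616}\right) = - \frac{3801}{18808} \approx -0.20209$)
$\frac{1}{g + 15415} = \frac{1}{- \frac{3801}{18808} + 15415} = \frac{1}{\frac{289921519}{18808}} = \frac{18808}{289921519}$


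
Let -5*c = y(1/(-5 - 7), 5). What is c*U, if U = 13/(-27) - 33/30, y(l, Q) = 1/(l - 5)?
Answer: -14/225 ≈ -0.062222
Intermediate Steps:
y(l, Q) = 1/(-5 + l)
U = -427/270 (U = 13*(-1/27) - 33*1/30 = -13/27 - 11/10 = -427/270 ≈ -1.5815)
c = 12/305 (c = -1/(5*(-5 + 1/(-5 - 7))) = -1/(5*(-5 + 1/(-12))) = -1/(5*(-5 - 1/12)) = -1/(5*(-61/12)) = -⅕*(-12/61) = 12/305 ≈ 0.039344)
c*U = (12/305)*(-427/270) = -14/225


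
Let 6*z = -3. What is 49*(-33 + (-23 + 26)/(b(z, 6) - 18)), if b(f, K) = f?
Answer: -60123/37 ≈ -1624.9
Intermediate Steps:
z = -½ (z = (⅙)*(-3) = -½ ≈ -0.50000)
49*(-33 + (-23 + 26)/(b(z, 6) - 18)) = 49*(-33 + (-23 + 26)/(-½ - 18)) = 49*(-33 + 3/(-37/2)) = 49*(-33 + 3*(-2/37)) = 49*(-33 - 6/37) = 49*(-1227/37) = -60123/37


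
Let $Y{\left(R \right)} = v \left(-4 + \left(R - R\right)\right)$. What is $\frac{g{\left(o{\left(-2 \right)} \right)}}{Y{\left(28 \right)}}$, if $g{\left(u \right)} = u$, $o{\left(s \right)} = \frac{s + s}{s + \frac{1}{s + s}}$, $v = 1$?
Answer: $- \frac{4}{9} \approx -0.44444$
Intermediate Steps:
$o{\left(s \right)} = \frac{2 s}{s + \frac{1}{2 s}}$
$Y{\left(R \right)} = -4$ ($Y{\left(R \right)} = 1 \left(-4 + \left(R - R\right)\right) = 1 \left(-4 + 0\right) = 1 \left(-4\right) = -4$)
$\frac{g{\left(o{\left(-2 \right)} \right)}}{Y{\left(28 \right)}} = \frac{4 \left(-2\right)^{2} \frac{1}{1 + 2 \left(-2\right)^{2}}}{-4} = 4 \cdot 4 \frac{1}{1 + 2 \cdot 4} \left(- \frac{1}{4}\right) = 4 \cdot 4 \frac{1}{1 + 8} \left(- \frac{1}{4}\right) = 4 \cdot 4 \cdot \frac{1}{9} \left(- \frac{1}{4}\right) = \frac{16}{9} \left(- \frac{1}{4}\right) = - \frac{4}{9}$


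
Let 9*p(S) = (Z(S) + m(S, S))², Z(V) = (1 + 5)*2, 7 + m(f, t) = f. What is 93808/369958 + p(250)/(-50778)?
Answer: 1045218037/9392863662 ≈ 0.11128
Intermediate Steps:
m(f, t) = -7 + f
Z(V) = 12 (Z(V) = 6*2 = 12)
p(S) = (5 + S)²/9 (p(S) = (12 + (-7 + S))²/9 = (5 + S)²/9)
93808/369958 + p(250)/(-50778) = 93808/369958 + ((5 + 250)²/9)/(-50778) = 93808*(1/369958) + ((⅑)*255²)*(-1/50778) = 46904/184979 + ((⅑)*65025)*(-1/50778) = 46904/184979 + 7225*(-1/50778) = 46904/184979 - 7225/50778 = 1045218037/9392863662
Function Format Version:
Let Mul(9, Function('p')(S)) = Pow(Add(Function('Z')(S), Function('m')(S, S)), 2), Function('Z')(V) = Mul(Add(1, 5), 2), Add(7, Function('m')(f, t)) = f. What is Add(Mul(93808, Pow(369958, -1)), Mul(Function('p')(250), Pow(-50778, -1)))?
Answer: Rational(1045218037, 9392863662) ≈ 0.11128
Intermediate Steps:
Function('m')(f, t) = Add(-7, f)
Function('Z')(V) = 12 (Function('Z')(V) = Mul(6, 2) = 12)
Function('p')(S) = Mul(Rational(1, 9), Pow(Add(5, S), 2)) (Function('p')(S) = Mul(Rational(1, 9), Pow(Add(12, Add(-7, S)), 2)) = Mul(Rational(1, 9), Pow(Add(5, S), 2)))
Add(Mul(93808, Pow(369958, -1)), Mul(Function('p')(250), Pow(-50778, -1))) = Add(Mul(93808, Pow(369958, -1)), Mul(Mul(Rational(1, 9), Pow(Add(5, 250), 2)), Pow(-50778, -1))) = Add(Mul(93808, Rational(1, 369958)), Mul(Mul(Rational(1, 9), Pow(255, 2)), Rational(-1, 50778))) = Add(Rational(46904, 184979), Mul(Mul(Rational(1, 9), 65025), Rational(-1, 50778))) = Add(Rational(46904, 184979), Mul(7225, Rational(-1, 50778))) = Add(Rational(46904, 184979), Rational(-7225, 50778)) = Rational(1045218037, 9392863662)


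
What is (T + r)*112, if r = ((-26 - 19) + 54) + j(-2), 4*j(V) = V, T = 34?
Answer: 4760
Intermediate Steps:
j(V) = V/4
r = 17/2 (r = ((-26 - 19) + 54) + (¼)*(-2) = (-45 + 54) - ½ = 9 - ½ = 17/2 ≈ 8.5000)
(T + r)*112 = (34 + 17/2)*112 = (85/2)*112 = 4760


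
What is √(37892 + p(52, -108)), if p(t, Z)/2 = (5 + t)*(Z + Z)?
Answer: 2*√3317 ≈ 115.19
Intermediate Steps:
p(t, Z) = 4*Z*(5 + t) (p(t, Z) = 2*((5 + t)*(Z + Z)) = 2*((5 + t)*(2*Z)) = 2*(2*Z*(5 + t)) = 4*Z*(5 + t))
√(37892 + p(52, -108)) = √(37892 + 4*(-108)*(5 + 52)) = √(37892 + 4*(-108)*57) = √(37892 - 24624) = √13268 = 2*√3317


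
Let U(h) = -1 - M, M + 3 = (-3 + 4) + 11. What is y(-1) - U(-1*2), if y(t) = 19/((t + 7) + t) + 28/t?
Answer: -71/5 ≈ -14.200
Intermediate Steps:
M = 9 (M = -3 + ((-3 + 4) + 11) = -3 + (1 + 11) = -3 + 12 = 9)
U(h) = -10 (U(h) = -1 - 1*9 = -1 - 9 = -10)
y(t) = 19/(7 + 2*t) + 28/t (y(t) = 19/((7 + t) + t) + 28/t = 19/(7 + 2*t) + 28/t)
y(-1) - U(-1*2) = (196 + 75*(-1))/((-1)*(7 + 2*(-1))) - 1*(-10) = -(196 - 75)/(7 - 2) + 10 = -1*121/5 + 10 = -1*⅕*121 + 10 = -121/5 + 10 = -71/5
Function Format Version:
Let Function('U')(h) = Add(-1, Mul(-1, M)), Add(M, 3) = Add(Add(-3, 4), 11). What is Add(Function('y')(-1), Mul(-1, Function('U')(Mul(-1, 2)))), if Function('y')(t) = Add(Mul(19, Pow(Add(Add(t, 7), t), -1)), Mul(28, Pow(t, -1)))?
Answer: Rational(-71, 5) ≈ -14.200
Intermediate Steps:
M = 9 (M = Add(-3, Add(Add(-3, 4), 11)) = Add(-3, Add(1, 11)) = Add(-3, 12) = 9)
Function('U')(h) = -10 (Function('U')(h) = Add(-1, Mul(-1, 9)) = Add(-1, -9) = -10)
Function('y')(t) = Add(Mul(19, Pow(Add(7, Mul(2, t)), -1)), Mul(28, Pow(t, -1))) (Function('y')(t) = Add(Mul(19, Pow(Add(Add(7, t), t), -1)), Mul(28, Pow(t, -1))) = Add(Mul(19, Pow(Add(7, Mul(2, t)), -1)), Mul(28, Pow(t, -1))))
Add(Function('y')(-1), Mul(-1, Function('U')(Mul(-1, 2)))) = Add(Mul(Pow(-1, -1), Pow(Add(7, Mul(2, -1)), -1), Add(196, Mul(75, -1))), Mul(-1, -10)) = Add(Mul(-1, Pow(Add(7, -2), -1), Add(196, -75)), 10) = Add(Mul(-1, Pow(5, -1), 121), 10) = Add(Mul(-1, Rational(1, 5), 121), 10) = Add(Rational(-121, 5), 10) = Rational(-71, 5)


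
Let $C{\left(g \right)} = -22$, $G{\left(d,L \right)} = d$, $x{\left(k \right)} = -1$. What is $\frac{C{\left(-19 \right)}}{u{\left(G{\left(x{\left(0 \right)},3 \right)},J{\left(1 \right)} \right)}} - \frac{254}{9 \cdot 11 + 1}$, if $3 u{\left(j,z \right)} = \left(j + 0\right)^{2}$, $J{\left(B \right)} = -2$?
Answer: $- \frac{3427}{50} \approx -68.54$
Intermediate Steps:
$u{\left(j,z \right)} = \frac{j^{2}}{3}$ ($u{\left(j,z \right)} = \frac{\left(j + 0\right)^{2}}{3} = \frac{j^{2}}{3}$)
$\frac{C{\left(-19 \right)}}{u{\left(G{\left(x{\left(0 \right)},3 \right)},J{\left(1 \right)} \right)}} - \frac{254}{9 \cdot 11 + 1} = - \frac{22}{\frac{1}{3} \left(-1\right)^{2}} - \frac{254}{9 \cdot 11 + 1} = - \frac{22}{\frac{1}{3} \cdot 1} - \frac{254}{99 + 1} = - 22 \frac{1}{\frac{1}{3}} - \frac{254}{100} = \left(-22\right) 3 - \frac{127}{50} = -66 - \frac{127}{50} = - \frac{3427}{50}$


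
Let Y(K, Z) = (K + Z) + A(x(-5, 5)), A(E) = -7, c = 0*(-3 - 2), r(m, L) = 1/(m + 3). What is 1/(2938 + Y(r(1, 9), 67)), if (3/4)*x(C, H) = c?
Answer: 4/11993 ≈ 0.00033353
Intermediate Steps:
r(m, L) = 1/(3 + m)
c = 0 (c = 0*(-5) = 0)
x(C, H) = 0 (x(C, H) = (4/3)*0 = 0)
Y(K, Z) = -7 + K + Z (Y(K, Z) = (K + Z) - 7 = -7 + K + Z)
1/(2938 + Y(r(1, 9), 67)) = 1/(2938 + (-7 + 1/(3 + 1) + 67)) = 1/(2938 + (-7 + 1/4 + 67)) = 1/(2938 + 241/4) = 1/(11993/4) = 4/11993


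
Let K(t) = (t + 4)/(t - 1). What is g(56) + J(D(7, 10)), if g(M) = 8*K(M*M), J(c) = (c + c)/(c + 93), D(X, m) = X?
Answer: 255589/31350 ≈ 8.1528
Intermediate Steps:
K(t) = (4 + t)/(-1 + t)
J(c) = 2*c/(93 + c) (J(c) = (2*c)/(93 + c) = 2*c/(93 + c))
g(M) = 8*(4 + M²)/(-1 + M²) (g(M) = 8*((4 + M*M)/(-1 + M*M)) = 8*((4 + M²)/(-1 + M²)) = 8*(4 + M²)/(-1 + M²))
g(56) + J(D(7, 10)) = 8*(4 + 56²)/(-1 + 56²) + 2*7/(93 + 7) = 8*(4 + 3136)/(-1 + 3136) + 2*7/100 = 8*3140/3135 + 2*7*(1/100) = 8*(1/3135)*3140 + 7/50 = 5024/627 + 7/50 = 255589/31350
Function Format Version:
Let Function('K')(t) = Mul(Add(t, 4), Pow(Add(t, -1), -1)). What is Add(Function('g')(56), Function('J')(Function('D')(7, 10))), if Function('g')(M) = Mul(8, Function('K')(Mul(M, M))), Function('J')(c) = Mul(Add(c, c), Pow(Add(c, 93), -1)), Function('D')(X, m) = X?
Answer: Rational(255589, 31350) ≈ 8.1528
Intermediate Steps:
Function('K')(t) = Mul(Pow(Add(-1, t), -1), Add(4, t)) (Function('K')(t) = Mul(Add(4, t), Pow(Add(-1, t), -1)) = Mul(Pow(Add(-1, t), -1), Add(4, t)))
Function('J')(c) = Mul(2, c, Pow(Add(93, c), -1)) (Function('J')(c) = Mul(Mul(2, c), Pow(Add(93, c), -1)) = Mul(2, c, Pow(Add(93, c), -1)))
Function('g')(M) = Mul(8, Pow(Add(-1, Pow(M, 2)), -1), Add(4, Pow(M, 2))) (Function('g')(M) = Mul(8, Mul(Pow(Add(-1, Mul(M, M)), -1), Add(4, Mul(M, M)))) = Mul(8, Mul(Pow(Add(-1, Pow(M, 2)), -1), Add(4, Pow(M, 2)))) = Mul(8, Pow(Add(-1, Pow(M, 2)), -1), Add(4, Pow(M, 2))))
Add(Function('g')(56), Function('J')(Function('D')(7, 10))) = Add(Mul(8, Pow(Add(-1, Pow(56, 2)), -1), Add(4, Pow(56, 2))), Mul(2, 7, Pow(Add(93, 7), -1))) = Add(Mul(8, Pow(Add(-1, 3136), -1), Add(4, 3136)), Mul(2, 7, Pow(100, -1))) = Add(Mul(8, Pow(3135, -1), 3140), Mul(2, 7, Rational(1, 100))) = Add(Mul(8, Rational(1, 3135), 3140), Rational(7, 50)) = Add(Rational(5024, 627), Rational(7, 50)) = Rational(255589, 31350)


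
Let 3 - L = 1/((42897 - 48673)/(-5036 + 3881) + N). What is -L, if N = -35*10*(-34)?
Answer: -41249673/13750276 ≈ -2.9999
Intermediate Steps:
N = 11900 (N = -350*(-34) = 11900)
L = 41249673/13750276 (L = 3 - 1/((42897 - 48673)/(-5036 + 3881) + 11900) = 3 - 1/(-5776/(-1155) + 11900) = 3 - 1/(-5776*(-1/1155) + 11900) = 3 - 1/(5776/1155 + 11900) = 3 - 1/13750276/1155 = 3 - 1*1155/13750276 = 3 - 1155/13750276 = 41249673/13750276 ≈ 2.9999)
-L = -1*41249673/13750276 = -41249673/13750276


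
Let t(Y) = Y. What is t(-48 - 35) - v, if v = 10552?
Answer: -10635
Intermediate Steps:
t(-48 - 35) - v = (-48 - 35) - 1*10552 = -83 - 10552 = -10635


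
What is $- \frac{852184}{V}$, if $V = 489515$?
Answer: $- \frac{852184}{489515} \approx -1.7409$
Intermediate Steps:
$- \frac{852184}{V} = - \frac{852184}{489515}$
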